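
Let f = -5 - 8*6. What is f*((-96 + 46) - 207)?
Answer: 13621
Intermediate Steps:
f = -53 (f = -5 - 48 = -53)
f*((-96 + 46) - 207) = -53*((-96 + 46) - 207) = -53*(-50 - 207) = -53*(-257) = 13621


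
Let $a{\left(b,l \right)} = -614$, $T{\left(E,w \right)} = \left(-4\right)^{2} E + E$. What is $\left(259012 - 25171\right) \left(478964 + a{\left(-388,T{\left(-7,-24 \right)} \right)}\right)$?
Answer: $111857842350$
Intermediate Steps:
$T{\left(E,w \right)} = 17 E$ ($T{\left(E,w \right)} = 16 E + E = 17 E$)
$\left(259012 - 25171\right) \left(478964 + a{\left(-388,T{\left(-7,-24 \right)} \right)}\right) = \left(259012 - 25171\right) \left(478964 - 614\right) = 233841 \cdot 478350 = 111857842350$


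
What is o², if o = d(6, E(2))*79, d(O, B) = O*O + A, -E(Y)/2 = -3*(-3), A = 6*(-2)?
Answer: 3594816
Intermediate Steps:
A = -12
E(Y) = -18 (E(Y) = -(-6)*(-3) = -2*9 = -18)
d(O, B) = -12 + O² (d(O, B) = O*O - 12 = O² - 12 = -12 + O²)
o = 1896 (o = (-12 + 6²)*79 = (-12 + 36)*79 = 24*79 = 1896)
o² = 1896² = 3594816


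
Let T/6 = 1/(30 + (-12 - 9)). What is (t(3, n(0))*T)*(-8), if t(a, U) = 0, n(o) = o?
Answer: 0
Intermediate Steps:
T = ⅔ (T = 6/(30 + (-12 - 9)) = 6/(30 - 21) = 6/9 = 6*(⅑) = ⅔ ≈ 0.66667)
(t(3, n(0))*T)*(-8) = (0*(⅔))*(-8) = 0*(-8) = 0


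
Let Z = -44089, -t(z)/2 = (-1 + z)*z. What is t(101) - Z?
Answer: 23889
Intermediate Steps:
t(z) = -2*z*(-1 + z) (t(z) = -2*(-1 + z)*z = -2*z*(-1 + z))
t(101) - Z = 2*101*(1 - 1*101) - 1*(-44089) = 2*101*(1 - 101) + 44089 = 2*101*(-100) + 44089 = -20200 + 44089 = 23889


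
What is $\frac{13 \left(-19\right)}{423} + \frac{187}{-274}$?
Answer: $- \frac{146779}{115902} \approx -1.2664$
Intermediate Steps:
$\frac{13 \left(-19\right)}{423} + \frac{187}{-274} = \left(-247\right) \frac{1}{423} + 187 \left(- \frac{1}{274}\right) = - \frac{247}{423} - \frac{187}{274} = - \frac{146779}{115902}$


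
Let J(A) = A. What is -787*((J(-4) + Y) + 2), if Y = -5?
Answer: 5509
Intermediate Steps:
-787*((J(-4) + Y) + 2) = -787*((-4 - 5) + 2) = -787*(-9 + 2) = -787*(-7) = 5509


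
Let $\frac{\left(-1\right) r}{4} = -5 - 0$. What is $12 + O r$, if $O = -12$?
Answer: $-228$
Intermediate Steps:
$r = 20$ ($r = - 4 \left(-5 - 0\right) = - 4 \left(-5 + 0\right) = \left(-4\right) \left(-5\right) = 20$)
$12 + O r = 12 - 240 = -228$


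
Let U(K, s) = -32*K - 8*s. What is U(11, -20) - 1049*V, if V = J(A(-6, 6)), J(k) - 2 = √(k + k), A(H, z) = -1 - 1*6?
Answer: -2290 - 1049*I*√14 ≈ -2290.0 - 3925.0*I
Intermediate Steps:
A(H, z) = -7 (A(H, z) = -1 - 6 = -7)
J(k) = 2 + √2*√k (J(k) = 2 + √(k + k) = 2 + √(2*k) = 2 + √2*√k)
V = 2 + I*√14 (V = 2 + √2*√(-7) = 2 + √2*(I*√7) = 2 + I*√14 ≈ 2.0 + 3.7417*I)
U(11, -20) - 1049*V = (-32*11 - 8*(-20)) - 1049*(2 + I*√14) = (-352 + 160) + (-2098 - 1049*I*√14) = -192 + (-2098 - 1049*I*√14) = -2290 - 1049*I*√14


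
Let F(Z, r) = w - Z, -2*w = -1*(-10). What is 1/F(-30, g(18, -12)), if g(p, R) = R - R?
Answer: 1/25 ≈ 0.040000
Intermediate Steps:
w = -5 (w = -(-1)*(-10)/2 = -1/2*10 = -5)
g(p, R) = 0
F(Z, r) = -5 - Z
1/F(-30, g(18, -12)) = 1/(-5 - 1*(-30)) = 1/(-5 + 30) = 1/25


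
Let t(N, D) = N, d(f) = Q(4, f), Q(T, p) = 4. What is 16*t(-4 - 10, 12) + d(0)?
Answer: -220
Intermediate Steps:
d(f) = 4
16*t(-4 - 10, 12) + d(0) = 16*(-4 - 10) + 4 = 16*(-14) + 4 = -224 + 4 = -220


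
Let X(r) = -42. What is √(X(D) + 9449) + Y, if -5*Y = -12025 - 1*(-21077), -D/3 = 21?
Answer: -9052/5 + √9407 ≈ -1713.4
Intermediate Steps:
D = -63 (D = -3*21 = -63)
Y = -9052/5 (Y = -(-12025 - 1*(-21077))/5 = -(-12025 + 21077)/5 = -⅕*9052 = -9052/5 ≈ -1810.4)
√(X(D) + 9449) + Y = √(-42 + 9449) - 9052/5 = √9407 - 9052/5 = -9052/5 + √9407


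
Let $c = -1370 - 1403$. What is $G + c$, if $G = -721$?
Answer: $-3494$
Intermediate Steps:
$c = -2773$ ($c = -1370 - 1403 = -2773$)
$G + c = -721 - 2773 = -3494$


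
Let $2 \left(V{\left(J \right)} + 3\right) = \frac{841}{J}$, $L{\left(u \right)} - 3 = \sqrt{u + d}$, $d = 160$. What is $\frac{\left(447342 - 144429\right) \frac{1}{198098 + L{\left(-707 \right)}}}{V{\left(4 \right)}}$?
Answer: $\frac{2791040382}{186409032053} - \frac{605826 i \sqrt{547}}{8015588378279} \approx 0.014973 - 1.7677 \cdot 10^{-6} i$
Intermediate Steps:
$L{\left(u \right)} = 3 + \sqrt{160 + u}$ ($L{\left(u \right)} = 3 + \sqrt{u + 160} = 3 + \sqrt{160 + u}$)
$V{\left(J \right)} = -3 + \frac{841}{2 J}$ ($V{\left(J \right)} = -3 + \frac{841 \frac{1}{J}}{2} = -3 + \frac{841}{2 J}$)
$\frac{\left(447342 - 144429\right) \frac{1}{198098 + L{\left(-707 \right)}}}{V{\left(4 \right)}} = \frac{\left(447342 - 144429\right) \frac{1}{198098 + \left(3 + \sqrt{160 - 707}\right)}}{-3 + \frac{841}{2 \cdot 4}} = \frac{302913 \frac{1}{198098 + \left(3 + \sqrt{-547}\right)}}{-3 + \frac{841}{2} \cdot \frac{1}{4}} = \frac{302913 \frac{1}{198098 + \left(3 + i \sqrt{547}\right)}}{-3 + \frac{841}{8}} = \frac{302913 \frac{1}{198101 + i \sqrt{547}}}{\frac{817}{8}} = \frac{302913}{198101 + i \sqrt{547}} \cdot \frac{8}{817} = \frac{2423304}{817 \left(198101 + i \sqrt{547}\right)}$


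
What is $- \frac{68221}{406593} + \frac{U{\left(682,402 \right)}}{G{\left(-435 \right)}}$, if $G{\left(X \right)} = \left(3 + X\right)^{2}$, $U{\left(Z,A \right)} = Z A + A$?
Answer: $\frac{610524307}{468395136} \approx 1.3034$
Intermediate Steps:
$U{\left(Z,A \right)} = A + A Z$ ($U{\left(Z,A \right)} = A Z + A = A + A Z$)
$- \frac{68221}{406593} + \frac{U{\left(682,402 \right)}}{G{\left(-435 \right)}} = - \frac{68221}{406593} + \frac{402 \left(1 + 682\right)}{\left(3 - 435\right)^{2}} = \left(-68221\right) \frac{1}{406593} + \frac{402 \cdot 683}{\left(-432\right)^{2}} = - \frac{68221}{406593} + \frac{274566}{186624} = - \frac{68221}{406593} + 274566 \cdot \frac{1}{186624} = - \frac{68221}{406593} + \frac{45761}{31104} = \frac{610524307}{468395136}$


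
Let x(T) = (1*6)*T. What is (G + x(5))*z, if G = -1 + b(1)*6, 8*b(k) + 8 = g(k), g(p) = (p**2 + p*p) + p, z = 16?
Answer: 404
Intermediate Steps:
g(p) = p + 2*p**2 (g(p) = (p**2 + p**2) + p = 2*p**2 + p = p + 2*p**2)
x(T) = 6*T
b(k) = -1 + k*(1 + 2*k)/8 (b(k) = -1 + (k*(1 + 2*k))/8 = -1 + k*(1 + 2*k)/8)
G = -19/4 (G = -1 + (-1 + (1/8)*1*(1 + 2*1))*6 = -1 + (-1 + (1/8)*1*(1 + 2))*6 = -1 + (-1 + (1/8)*1*3)*6 = -1 + (-1 + 3/8)*6 = -1 - 5/8*6 = -1 - 15/4 = -19/4 ≈ -4.7500)
(G + x(5))*z = (-19/4 + 6*5)*16 = (-19/4 + 30)*16 = (101/4)*16 = 404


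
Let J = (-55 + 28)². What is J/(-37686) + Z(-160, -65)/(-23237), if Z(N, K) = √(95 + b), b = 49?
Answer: -5797335/291903194 ≈ -0.019860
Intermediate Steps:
J = 729 (J = (-27)² = 729)
Z(N, K) = 12 (Z(N, K) = √(95 + 49) = √144 = 12)
J/(-37686) + Z(-160, -65)/(-23237) = 729/(-37686) + 12/(-23237) = 729*(-1/37686) + 12*(-1/23237) = -243/12562 - 12/23237 = -5797335/291903194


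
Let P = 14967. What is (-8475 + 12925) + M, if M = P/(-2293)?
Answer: 10188883/2293 ≈ 4443.5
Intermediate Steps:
M = -14967/2293 (M = 14967/(-2293) = 14967*(-1/2293) = -14967/2293 ≈ -6.5273)
(-8475 + 12925) + M = (-8475 + 12925) - 14967/2293 = 4450 - 14967/2293 = 10188883/2293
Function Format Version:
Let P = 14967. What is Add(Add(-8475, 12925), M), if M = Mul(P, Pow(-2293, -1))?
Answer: Rational(10188883, 2293) ≈ 4443.5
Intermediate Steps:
M = Rational(-14967, 2293) (M = Mul(14967, Pow(-2293, -1)) = Mul(14967, Rational(-1, 2293)) = Rational(-14967, 2293) ≈ -6.5273)
Add(Add(-8475, 12925), M) = Add(Add(-8475, 12925), Rational(-14967, 2293)) = Add(4450, Rational(-14967, 2293)) = Rational(10188883, 2293)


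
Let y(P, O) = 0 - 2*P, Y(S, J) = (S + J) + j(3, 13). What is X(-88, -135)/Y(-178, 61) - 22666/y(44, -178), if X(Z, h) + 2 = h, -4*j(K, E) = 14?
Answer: 2743309/10604 ≈ 258.71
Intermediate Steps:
j(K, E) = -7/2 (j(K, E) = -¼*14 = -7/2)
X(Z, h) = -2 + h
Y(S, J) = -7/2 + J + S (Y(S, J) = (S + J) - 7/2 = (J + S) - 7/2 = -7/2 + J + S)
y(P, O) = -2*P
X(-88, -135)/Y(-178, 61) - 22666/y(44, -178) = (-2 - 135)/(-7/2 + 61 - 178) - 22666/((-2*44)) = -137/(-241/2) - 22666/(-88) = -137*(-2/241) - 22666*(-1/88) = 274/241 + 11333/44 = 2743309/10604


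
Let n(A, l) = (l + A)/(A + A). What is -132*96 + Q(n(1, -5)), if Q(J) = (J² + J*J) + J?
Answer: -12666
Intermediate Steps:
n(A, l) = (A + l)/(2*A) (n(A, l) = (A + l)/((2*A)) = (A + l)*(1/(2*A)) = (A + l)/(2*A))
Q(J) = J + 2*J² (Q(J) = (J² + J²) + J = 2*J² + J = J + 2*J²)
-132*96 + Q(n(1, -5)) = -132*96 + ((½)*(1 - 5)/1)*(1 + 2*((½)*(1 - 5)/1)) = -12672 + ((½)*1*(-4))*(1 + 2*((½)*1*(-4))) = -12672 - 2*(1 + 2*(-2)) = -12672 - 2*(1 - 4) = -12672 - 2*(-3) = -12672 + 6 = -12666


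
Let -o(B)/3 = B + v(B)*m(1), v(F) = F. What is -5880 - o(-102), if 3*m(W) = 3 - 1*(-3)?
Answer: -6798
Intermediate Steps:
m(W) = 2 (m(W) = (3 - 1*(-3))/3 = (3 + 3)/3 = (⅓)*6 = 2)
o(B) = -9*B (o(B) = -3*(B + B*2) = -3*(B + 2*B) = -9*B)
-5880 - o(-102) = -5880 - (-9)*(-102) = -5880 - 1*918 = -5880 - 918 = -6798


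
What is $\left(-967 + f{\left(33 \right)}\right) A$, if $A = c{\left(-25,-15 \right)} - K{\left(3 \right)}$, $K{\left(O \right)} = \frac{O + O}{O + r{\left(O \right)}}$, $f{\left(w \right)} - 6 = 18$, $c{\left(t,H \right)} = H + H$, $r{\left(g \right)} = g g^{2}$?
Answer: $\frac{142393}{5} \approx 28479.0$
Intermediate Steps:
$r{\left(g \right)} = g^{3}$
$c{\left(t,H \right)} = 2 H$
$f{\left(w \right)} = 24$ ($f{\left(w \right)} = 6 + 18 = 24$)
$K{\left(O \right)} = \frac{2 O}{O + O^{3}}$ ($K{\left(O \right)} = \frac{O + O}{O + O^{3}} = \frac{2 O}{O + O^{3}}$)
$A = - \frac{151}{5}$ ($A = 2 \left(-15\right) - \frac{2}{1 + 3^{2}} = -30 - \frac{2}{1 + 9} = -30 - \frac{2}{10} = -30 - 2 \cdot \frac{1}{10} = -30 - \frac{1}{5} = - \frac{151}{5} \approx -30.2$)
$\left(-967 + f{\left(33 \right)}\right) A = \left(-967 + 24\right) \left(- \frac{151}{5}\right) = \left(-943\right) \left(- \frac{151}{5}\right) = \frac{142393}{5}$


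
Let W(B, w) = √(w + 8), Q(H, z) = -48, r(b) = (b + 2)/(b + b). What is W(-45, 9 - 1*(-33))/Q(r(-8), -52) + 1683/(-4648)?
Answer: -1683/4648 - 5*√2/48 ≈ -0.50941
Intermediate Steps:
r(b) = (2 + b)/(2*b) (r(b) = (2 + b)/((2*b)) = (2 + b)*(1/(2*b)) = (2 + b)/(2*b))
W(B, w) = √(8 + w)
W(-45, 9 - 1*(-33))/Q(r(-8), -52) + 1683/(-4648) = √(8 + (9 - 1*(-33)))/(-48) + 1683/(-4648) = √(8 + (9 + 33))*(-1/48) + 1683*(-1/4648) = √(8 + 42)*(-1/48) - 1683/4648 = √50*(-1/48) - 1683/4648 = (5*√2)*(-1/48) - 1683/4648 = -5*√2/48 - 1683/4648 = -1683/4648 - 5*√2/48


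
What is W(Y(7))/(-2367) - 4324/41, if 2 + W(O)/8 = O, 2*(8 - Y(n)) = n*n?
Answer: -10228840/97047 ≈ -105.40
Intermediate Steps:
Y(n) = 8 - n**2/2 (Y(n) = 8 - n*n/2 = 8 - n**2/2)
W(O) = -16 + 8*O
W(Y(7))/(-2367) - 4324/41 = (-16 + 8*(8 - 1/2*7**2))/(-2367) - 4324/41 = (-16 + 8*(8 - 1/2*49))*(-1/2367) - 4324*1/41 = (-16 + 8*(8 - 49/2))*(-1/2367) - 4324/41 = (-16 + 8*(-33/2))*(-1/2367) - 4324/41 = (-16 - 132)*(-1/2367) - 4324/41 = -148*(-1/2367) - 4324/41 = 148/2367 - 4324/41 = -10228840/97047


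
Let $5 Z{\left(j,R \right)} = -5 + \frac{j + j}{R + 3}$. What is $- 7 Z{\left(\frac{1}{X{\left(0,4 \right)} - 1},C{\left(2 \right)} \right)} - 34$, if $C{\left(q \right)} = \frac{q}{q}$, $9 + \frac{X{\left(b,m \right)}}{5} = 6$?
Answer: $- \frac{4313}{160} \approx -26.956$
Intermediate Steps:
$X{\left(b,m \right)} = -15$ ($X{\left(b,m \right)} = -45 + 5 \cdot 6 = -45 + 30 = -15$)
$C{\left(q \right)} = 1$
$Z{\left(j,R \right)} = -1 + \frac{2 j}{5 \left(3 + R\right)}$ ($Z{\left(j,R \right)} = \frac{-5 + \frac{j + j}{R + 3}}{5} = \frac{-5 + \frac{2 j}{3 + R}}{5} = -1 + \frac{2 j}{5 \left(3 + R\right)}$)
$- 7 Z{\left(\frac{1}{X{\left(0,4 \right)} - 1},C{\left(2 \right)} \right)} - 34 = - 7 \frac{-3 - 1 + \frac{2}{5 \left(-15 - 1\right)}}{3 + 1} - 34 = - 7 \frac{-3 - 1 + \frac{2}{5 \left(-16\right)}}{4} - 34 = - 7 \frac{-3 - 1 + \frac{2}{5} \left(- \frac{1}{16}\right)}{4} - 34 = - 7 \frac{-3 - 1 - \frac{1}{40}}{4} - 34 = - 7 \cdot \frac{1}{4} \left(- \frac{161}{40}\right) - 34 = \left(-7\right) \left(- \frac{161}{160}\right) - 34 = \frac{1127}{160} - 34 = - \frac{4313}{160}$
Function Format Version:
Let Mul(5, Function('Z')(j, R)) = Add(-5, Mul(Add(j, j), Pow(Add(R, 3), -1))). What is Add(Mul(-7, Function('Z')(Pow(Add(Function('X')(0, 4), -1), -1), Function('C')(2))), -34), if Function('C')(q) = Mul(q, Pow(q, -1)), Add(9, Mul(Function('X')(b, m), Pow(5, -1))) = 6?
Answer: Rational(-4313, 160) ≈ -26.956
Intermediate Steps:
Function('X')(b, m) = -15 (Function('X')(b, m) = Add(-45, Mul(5, 6)) = Add(-45, 30) = -15)
Function('C')(q) = 1
Function('Z')(j, R) = Add(-1, Mul(Rational(2, 5), j, Pow(Add(3, R), -1))) (Function('Z')(j, R) = Mul(Rational(1, 5), Add(-5, Mul(Add(j, j), Pow(Add(R, 3), -1)))) = Mul(Rational(1, 5), Add(-5, Mul(Mul(2, j), Pow(Add(3, R), -1)))) = Mul(Rational(1, 5), Add(-5, Mul(2, j, Pow(Add(3, R), -1)))) = Add(-1, Mul(Rational(2, 5), j, Pow(Add(3, R), -1))))
Add(Mul(-7, Function('Z')(Pow(Add(Function('X')(0, 4), -1), -1), Function('C')(2))), -34) = Add(Mul(-7, Mul(Pow(Add(3, 1), -1), Add(-3, Mul(-1, 1), Mul(Rational(2, 5), Pow(Add(-15, -1), -1))))), -34) = Add(Mul(-7, Mul(Pow(4, -1), Add(-3, -1, Mul(Rational(2, 5), Pow(-16, -1))))), -34) = Add(Mul(-7, Mul(Rational(1, 4), Add(-3, -1, Mul(Rational(2, 5), Rational(-1, 16))))), -34) = Add(Mul(-7, Mul(Rational(1, 4), Add(-3, -1, Rational(-1, 40)))), -34) = Add(Mul(-7, Mul(Rational(1, 4), Rational(-161, 40))), -34) = Add(Mul(-7, Rational(-161, 160)), -34) = Add(Rational(1127, 160), -34) = Rational(-4313, 160)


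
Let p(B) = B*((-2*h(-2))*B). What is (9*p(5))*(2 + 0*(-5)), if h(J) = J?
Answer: 1800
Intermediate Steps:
p(B) = 4*B**2 (p(B) = B*((-2*(-2))*B) = B*(4*B) = 4*B**2)
(9*p(5))*(2 + 0*(-5)) = (9*(4*5**2))*(2 + 0*(-5)) = (9*(4*25))*(2 + 0) = (9*100)*2 = 900*2 = 1800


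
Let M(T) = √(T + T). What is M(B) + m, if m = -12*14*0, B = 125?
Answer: 5*√10 ≈ 15.811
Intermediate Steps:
m = 0 (m = -168*0 = 0)
M(T) = √2*√T (M(T) = √(2*T) = √2*√T)
M(B) + m = √2*√125 + 0 = √2*(5*√5) + 0 = 5*√10 + 0 = 5*√10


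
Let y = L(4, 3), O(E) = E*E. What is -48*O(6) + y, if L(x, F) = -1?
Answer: -1729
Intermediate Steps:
O(E) = E²
y = -1
-48*O(6) + y = -48*6² - 1 = -48*36 - 1 = -1728 - 1 = -1729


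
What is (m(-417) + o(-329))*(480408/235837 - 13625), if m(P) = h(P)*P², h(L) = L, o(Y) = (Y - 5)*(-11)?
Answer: 232953734671385963/235837 ≈ 9.8777e+11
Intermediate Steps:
o(Y) = 55 - 11*Y (o(Y) = (-5 + Y)*(-11) = 55 - 11*Y)
m(P) = P³ (m(P) = P*P² = P³)
(m(-417) + o(-329))*(480408/235837 - 13625) = ((-417)³ + (55 - 11*(-329)))*(480408/235837 - 13625) = (-72511713 + (55 + 3619))*(480408*(1/235837) - 13625) = (-72511713 + 3674)*(480408/235837 - 13625) = -72508039*(-3212798717/235837) = 232953734671385963/235837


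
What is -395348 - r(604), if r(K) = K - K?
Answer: -395348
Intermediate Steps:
r(K) = 0
-395348 - r(604) = -395348 - 1*0 = -395348 + 0 = -395348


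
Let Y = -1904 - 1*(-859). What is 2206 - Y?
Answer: 3251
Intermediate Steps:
Y = -1045 (Y = -1904 + 859 = -1045)
2206 - Y = 2206 - 1*(-1045) = 2206 + 1045 = 3251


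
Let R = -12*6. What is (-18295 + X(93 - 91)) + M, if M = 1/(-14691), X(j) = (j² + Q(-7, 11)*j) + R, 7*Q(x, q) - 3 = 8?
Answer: -1888072636/102837 ≈ -18360.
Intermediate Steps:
Q(x, q) = 11/7 (Q(x, q) = 3/7 + (⅐)*8 = 3/7 + 8/7 = 11/7)
R = -72
X(j) = -72 + j² + 11*j/7 (X(j) = (j² + 11*j/7) - 72 = -72 + j² + 11*j/7)
M = -1/14691 ≈ -6.8069e-5
(-18295 + X(93 - 91)) + M = (-18295 + (-72 + (93 - 91)² + 11*(93 - 91)/7)) - 1/14691 = (-18295 + (-72 + 2² + (11/7)*2)) - 1/14691 = (-18295 + (-72 + 4 + 22/7)) - 1/14691 = (-18295 - 454/7) - 1/14691 = -128519/7 - 1/14691 = -1888072636/102837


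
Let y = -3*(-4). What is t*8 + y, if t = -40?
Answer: -308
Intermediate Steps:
y = 12
t*8 + y = -40*8 + 12 = -320 + 12 = -308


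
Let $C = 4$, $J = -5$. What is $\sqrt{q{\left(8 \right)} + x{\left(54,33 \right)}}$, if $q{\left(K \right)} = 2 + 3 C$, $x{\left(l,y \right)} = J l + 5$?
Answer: $i \sqrt{251} \approx 15.843 i$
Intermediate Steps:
$x{\left(l,y \right)} = 5 - 5 l$ ($x{\left(l,y \right)} = - 5 l + 5 = 5 - 5 l$)
$q{\left(K \right)} = 14$ ($q{\left(K \right)} = 2 + 3 \cdot 4 = 2 + 12 = 14$)
$\sqrt{q{\left(8 \right)} + x{\left(54,33 \right)}} = \sqrt{14 + \left(5 - 270\right)} = \sqrt{14 - 265} = \sqrt{-251} = i \sqrt{251}$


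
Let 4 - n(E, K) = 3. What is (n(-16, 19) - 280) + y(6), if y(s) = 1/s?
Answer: -1673/6 ≈ -278.83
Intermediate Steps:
n(E, K) = 1 (n(E, K) = 4 - 1*3 = 4 - 3 = 1)
(n(-16, 19) - 280) + y(6) = (1 - 280) + 1/6 = -279 + 1/6 = -1673/6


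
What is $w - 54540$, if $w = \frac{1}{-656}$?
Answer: $- \frac{35778241}{656} \approx -54540.0$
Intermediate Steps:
$w = - \frac{1}{656} \approx -0.0015244$
$w - 54540 = - \frac{1}{656} - 54540 = - \frac{35778241}{656}$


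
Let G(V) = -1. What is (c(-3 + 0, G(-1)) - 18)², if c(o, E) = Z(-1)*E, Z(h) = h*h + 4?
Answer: 529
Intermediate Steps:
Z(h) = 4 + h² (Z(h) = h² + 4 = 4 + h²)
c(o, E) = 5*E (c(o, E) = (4 + (-1)²)*E = (4 + 1)*E = 5*E)
(c(-3 + 0, G(-1)) - 18)² = (5*(-1) - 18)² = (-5 - 18)² = (-23)² = 529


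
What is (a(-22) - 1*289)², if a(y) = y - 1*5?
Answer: 99856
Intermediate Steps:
a(y) = -5 + y (a(y) = y - 5 = -5 + y)
(a(-22) - 1*289)² = ((-5 - 22) - 1*289)² = (-27 - 289)² = (-316)² = 99856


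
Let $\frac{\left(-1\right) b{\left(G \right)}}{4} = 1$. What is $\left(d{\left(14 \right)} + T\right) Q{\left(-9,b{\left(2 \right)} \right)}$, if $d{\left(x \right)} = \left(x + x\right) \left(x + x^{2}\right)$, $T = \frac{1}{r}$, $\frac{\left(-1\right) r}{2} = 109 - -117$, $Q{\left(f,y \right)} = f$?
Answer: $- \frac{23919831}{452} \approx -52920.0$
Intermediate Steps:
$b{\left(G \right)} = -4$ ($b{\left(G \right)} = \left(-4\right) 1 = -4$)
$r = -452$ ($r = - 2 \left(109 - -117\right) = - 2 \left(109 + 117\right) = \left(-2\right) 226 = -452$)
$T = - \frac{1}{452}$ ($T = \frac{1}{-452} = - \frac{1}{452} \approx -0.0022124$)
$d{\left(x \right)} = 2 x \left(x + x^{2}\right)$
$\left(d{\left(14 \right)} + T\right) Q{\left(-9,b{\left(2 \right)} \right)} = \left(2 \cdot 14^{2} \left(1 + 14\right) - \frac{1}{452}\right) \left(-9\right) = \left(2 \cdot 196 \cdot 15 - \frac{1}{452}\right) \left(-9\right) = \left(5880 - \frac{1}{452}\right) \left(-9\right) = \frac{2657759}{452} \left(-9\right) = - \frac{23919831}{452}$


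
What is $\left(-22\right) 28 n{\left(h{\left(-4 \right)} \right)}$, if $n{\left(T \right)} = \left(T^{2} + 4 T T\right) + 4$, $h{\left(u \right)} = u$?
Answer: $-51744$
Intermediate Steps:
$n{\left(T \right)} = 4 + 5 T^{2}$ ($n{\left(T \right)} = \left(T^{2} + 4 T^{2}\right) + 4 = 5 T^{2} + 4 = 4 + 5 T^{2}$)
$\left(-22\right) 28 n{\left(h{\left(-4 \right)} \right)} = \left(-22\right) 28 \left(4 + 5 \left(-4\right)^{2}\right) = - 616 \left(4 + 5 \cdot 16\right) = - 616 \left(4 + 80\right) = \left(-616\right) 84 = -51744$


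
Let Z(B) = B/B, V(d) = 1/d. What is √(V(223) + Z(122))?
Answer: 4*√3122/223 ≈ 1.0022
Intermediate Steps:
Z(B) = 1
√(V(223) + Z(122)) = √(1/223 + 1) = √(224/223) = 4*√3122/223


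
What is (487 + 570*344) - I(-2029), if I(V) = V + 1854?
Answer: 196742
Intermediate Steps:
I(V) = 1854 + V
(487 + 570*344) - I(-2029) = (487 + 570*344) - (1854 - 2029) = (487 + 196080) - 1*(-175) = 196567 + 175 = 196742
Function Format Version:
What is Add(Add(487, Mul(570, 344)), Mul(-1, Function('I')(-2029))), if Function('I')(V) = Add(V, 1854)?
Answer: 196742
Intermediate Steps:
Function('I')(V) = Add(1854, V)
Add(Add(487, Mul(570, 344)), Mul(-1, Function('I')(-2029))) = Add(Add(487, Mul(570, 344)), Mul(-1, Add(1854, -2029))) = Add(Add(487, 196080), Mul(-1, -175)) = Add(196567, 175) = 196742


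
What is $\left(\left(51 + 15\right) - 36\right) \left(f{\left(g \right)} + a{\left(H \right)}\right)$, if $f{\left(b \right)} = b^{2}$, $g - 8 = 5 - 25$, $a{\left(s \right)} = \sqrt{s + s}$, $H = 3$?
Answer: $4320 + 30 \sqrt{6} \approx 4393.5$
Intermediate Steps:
$a{\left(s \right)} = \sqrt{2} \sqrt{s}$ ($a{\left(s \right)} = \sqrt{2 s} = \sqrt{2} \sqrt{s}$)
$g = -12$ ($g = 8 + \left(5 - 25\right) = 8 - 20 = -12$)
$\left(\left(51 + 15\right) - 36\right) \left(f{\left(g \right)} + a{\left(H \right)}\right) = \left(\left(51 + 15\right) - 36\right) \left(\left(-12\right)^{2} + \sqrt{2} \sqrt{3}\right) = \left(66 - 36\right) \left(144 + \sqrt{6}\right) = 30 \left(144 + \sqrt{6}\right) = 4320 + 30 \sqrt{6}$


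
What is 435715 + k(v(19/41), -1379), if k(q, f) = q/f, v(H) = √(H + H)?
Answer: 435715 - √1558/56539 ≈ 4.3572e+5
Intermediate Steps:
v(H) = √2*√H (v(H) = √(2*H) = √2*√H)
435715 + k(v(19/41), -1379) = 435715 + (√2*√(19/41))/(-1379) = 435715 + (√2*√(19*(1/41)))*(-1/1379) = 435715 + (√2*√(19/41))*(-1/1379) = 435715 + (√2*(√779/41))*(-1/1379) = 435715 + (√1558/41)*(-1/1379) = 435715 - √1558/56539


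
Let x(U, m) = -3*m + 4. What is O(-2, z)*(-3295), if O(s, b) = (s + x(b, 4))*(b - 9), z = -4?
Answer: -428350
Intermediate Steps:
x(U, m) = 4 - 3*m
O(s, b) = (-9 + b)*(-8 + s) (O(s, b) = (s + (4 - 3*4))*(b - 9) = (s + (4 - 12))*(-9 + b) = (s - 8)*(-9 + b) = (-8 + s)*(-9 + b) = (-9 + b)*(-8 + s))
O(-2, z)*(-3295) = (72 - 9*(-2) - 8*(-4) - 4*(-2))*(-3295) = (72 + 18 + 32 + 8)*(-3295) = 130*(-3295) = -428350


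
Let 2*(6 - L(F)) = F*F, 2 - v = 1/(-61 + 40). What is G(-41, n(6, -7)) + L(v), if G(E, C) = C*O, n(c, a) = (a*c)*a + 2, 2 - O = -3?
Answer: 1308803/882 ≈ 1483.9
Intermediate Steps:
O = 5 (O = 2 - 1*(-3) = 2 + 3 = 5)
n(c, a) = 2 + c*a**2 (n(c, a) = c*a**2 + 2 = 2 + c*a**2)
G(E, C) = 5*C (G(E, C) = C*5 = 5*C)
v = 43/21 (v = 2 - 1/(-61 + 40) = 2 - 1/(-21) = 2 - 1*(-1/21) = 2 + 1/21 = 43/21 ≈ 2.0476)
L(F) = 6 - F**2/2 (L(F) = 6 - F*F/2 = 6 - F**2/2)
G(-41, n(6, -7)) + L(v) = 5*(2 + 6*(-7)**2) + (6 - (43/21)**2/2) = 5*(2 + 6*49) + (6 - 1/2*1849/441) = 5*(2 + 294) + (6 - 1849/882) = 5*296 + 3443/882 = 1480 + 3443/882 = 1308803/882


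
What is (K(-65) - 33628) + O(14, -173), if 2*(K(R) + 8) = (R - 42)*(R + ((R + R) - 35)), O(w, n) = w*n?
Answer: -23753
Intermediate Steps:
O(w, n) = n*w
K(R) = -8 + (-42 + R)*(-35 + 3*R)/2 (K(R) = -8 + ((R - 42)*(R + ((R + R) - 35)))/2 = -8 + ((-42 + R)*(R + (2*R - 35)))/2 = -8 + ((-42 + R)*(R + (-35 + 2*R)))/2 = -8 + ((-42 + R)*(-35 + 3*R))/2 = -8 + (-42 + R)*(-35 + 3*R)/2)
(K(-65) - 33628) + O(14, -173) = ((727 - 161/2*(-65) + (3/2)*(-65)²) - 33628) - 173*14 = ((727 + 10465/2 + (3/2)*4225) - 33628) - 2422 = ((727 + 10465/2 + 12675/2) - 33628) - 2422 = (12297 - 33628) - 2422 = -21331 - 2422 = -23753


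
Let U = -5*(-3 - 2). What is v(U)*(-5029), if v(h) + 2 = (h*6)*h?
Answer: -18848692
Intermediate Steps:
U = 25 (U = -5*(-5) = 25)
v(h) = -2 + 6*h**2 (v(h) = -2 + (h*6)*h = -2 + (6*h)*h = -2 + 6*h**2)
v(U)*(-5029) = (-2 + 6*25**2)*(-5029) = (-2 + 6*625)*(-5029) = (-2 + 3750)*(-5029) = 3748*(-5029) = -18848692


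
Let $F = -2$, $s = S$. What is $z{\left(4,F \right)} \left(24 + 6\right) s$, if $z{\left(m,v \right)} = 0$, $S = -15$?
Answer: $0$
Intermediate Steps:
$s = -15$
$z{\left(4,F \right)} \left(24 + 6\right) s = 0 \left(24 + 6\right) \left(-15\right) = 0 \cdot 30 \left(-15\right) = 0 \left(-15\right) = 0$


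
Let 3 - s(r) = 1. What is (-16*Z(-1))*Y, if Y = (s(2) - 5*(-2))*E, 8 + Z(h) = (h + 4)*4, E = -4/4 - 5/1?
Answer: 4608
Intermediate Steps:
E = -6 (E = -4*1/4 - 5*1 = -1 - 5 = -6)
s(r) = 2 (s(r) = 3 - 1*1 = 3 - 1 = 2)
Z(h) = 8 + 4*h (Z(h) = -8 + (h + 4)*4 = -8 + (4 + h)*4 = -8 + (16 + 4*h) = 8 + 4*h)
Y = -72 (Y = (2 - 5*(-2))*(-6) = (2 + 10)*(-6) = 12*(-6) = -72)
(-16*Z(-1))*Y = -16*(8 + 4*(-1))*(-72) = -16*(8 - 4)*(-72) = -16*4*(-72) = -64*(-72) = 4608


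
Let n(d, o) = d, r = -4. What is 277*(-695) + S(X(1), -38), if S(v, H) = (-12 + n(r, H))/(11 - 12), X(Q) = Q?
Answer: -192499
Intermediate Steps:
S(v, H) = 16 (S(v, H) = (-12 - 4)/(11 - 12) = -16/(-1) = -16*(-1) = 16)
277*(-695) + S(X(1), -38) = 277*(-695) + 16 = -192515 + 16 = -192499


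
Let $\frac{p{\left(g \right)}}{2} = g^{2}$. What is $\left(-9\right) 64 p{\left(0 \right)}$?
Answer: $0$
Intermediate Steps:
$p{\left(g \right)} = 2 g^{2}$
$\left(-9\right) 64 p{\left(0 \right)} = \left(-9\right) 64 \cdot 2 \cdot 0^{2} = - 576 \cdot 2 \cdot 0 = \left(-576\right) 0 = 0$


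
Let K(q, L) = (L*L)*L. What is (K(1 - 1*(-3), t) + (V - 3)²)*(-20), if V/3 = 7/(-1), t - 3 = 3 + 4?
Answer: -31520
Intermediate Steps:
t = 10 (t = 3 + (3 + 4) = 3 + 7 = 10)
V = -21 (V = 3*(7/(-1)) = 3*(7*(-1)) = 3*(-7) = -21)
K(q, L) = L³ (K(q, L) = L²*L = L³)
(K(1 - 1*(-3), t) + (V - 3)²)*(-20) = (10³ + (-21 - 3)²)*(-20) = (1000 + (-24)²)*(-20) = (1000 + 576)*(-20) = 1576*(-20) = -31520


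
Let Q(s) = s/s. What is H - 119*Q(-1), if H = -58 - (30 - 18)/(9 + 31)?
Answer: -1773/10 ≈ -177.30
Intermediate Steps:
Q(s) = 1
H = -583/10 (H = -58 - 12/40 = -58 - 1*3/10 = -58 - 3/10 = -583/10 ≈ -58.300)
H - 119*Q(-1) = -583/10 - 119*1 = -583/10 - 119 = -1773/10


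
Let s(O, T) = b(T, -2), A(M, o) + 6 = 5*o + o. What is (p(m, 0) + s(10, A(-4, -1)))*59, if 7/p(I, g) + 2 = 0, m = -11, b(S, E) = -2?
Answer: -649/2 ≈ -324.50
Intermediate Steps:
A(M, o) = -6 + 6*o (A(M, o) = -6 + (5*o + o) = -6 + 6*o)
s(O, T) = -2
p(I, g) = -7/2 (p(I, g) = 7/(-2 + 0) = 7/(-2) = 7*(-1/2) = -7/2)
(p(m, 0) + s(10, A(-4, -1)))*59 = (-7/2 - 2)*59 = -11/2*59 = -649/2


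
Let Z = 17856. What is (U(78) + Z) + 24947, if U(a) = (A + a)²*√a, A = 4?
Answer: 42803 + 6724*√78 ≈ 1.0219e+5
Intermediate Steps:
U(a) = √a*(4 + a)² (U(a) = (4 + a)²*√a = √a*(4 + a)²)
(U(78) + Z) + 24947 = (√78*(4 + 78)² + 17856) + 24947 = (√78*82² + 17856) + 24947 = (√78*6724 + 17856) + 24947 = (6724*√78 + 17856) + 24947 = (17856 + 6724*√78) + 24947 = 42803 + 6724*√78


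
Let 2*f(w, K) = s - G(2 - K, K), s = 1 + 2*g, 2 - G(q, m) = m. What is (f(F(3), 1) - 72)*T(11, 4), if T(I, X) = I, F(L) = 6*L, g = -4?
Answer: -836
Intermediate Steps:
G(q, m) = 2 - m
s = -7 (s = 1 + 2*(-4) = 1 - 8 = -7)
f(w, K) = -9/2 + K/2 (f(w, K) = (-7 - (2 - K))/2 = (-7 + (-2 + K))/2 = (-9 + K)/2 = -9/2 + K/2)
(f(F(3), 1) - 72)*T(11, 4) = ((-9/2 + (½)*1) - 72)*11 = ((-9/2 + ½) - 72)*11 = (-4 - 72)*11 = -76*11 = -836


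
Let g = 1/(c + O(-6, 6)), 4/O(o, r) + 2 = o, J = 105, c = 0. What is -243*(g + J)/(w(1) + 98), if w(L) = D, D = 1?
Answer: -2781/11 ≈ -252.82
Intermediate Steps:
O(o, r) = 4/(-2 + o)
g = -2 (g = 1/(0 + 4/(-2 - 6)) = 1/(0 + 4/(-8)) = 1/(0 + 4*(-1/8)) = 1/(0 - 1/2) = 1/(-1/2) = -2)
w(L) = 1
-243*(g + J)/(w(1) + 98) = -243*(-2 + 105)/(1 + 98) = -25029/99 = -243*103/99 = -2781/11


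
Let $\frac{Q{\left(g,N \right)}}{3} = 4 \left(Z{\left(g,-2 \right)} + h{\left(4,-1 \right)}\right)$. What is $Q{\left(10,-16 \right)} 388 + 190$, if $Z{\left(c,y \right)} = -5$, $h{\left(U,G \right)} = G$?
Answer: $-27746$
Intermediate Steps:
$Q{\left(g,N \right)} = -72$ ($Q{\left(g,N \right)} = 3 \cdot 4 \left(-5 - 1\right) = 3 \cdot 4 \left(-6\right) = 3 \left(-24\right) = -72$)
$Q{\left(10,-16 \right)} 388 + 190 = \left(-72\right) 388 + 190 = -27936 + 190 = -27746$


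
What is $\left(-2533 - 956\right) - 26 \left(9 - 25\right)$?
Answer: $-3073$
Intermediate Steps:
$\left(-2533 - 956\right) - 26 \left(9 - 25\right) = -3489 - -416 = -3489 + 416 = -3073$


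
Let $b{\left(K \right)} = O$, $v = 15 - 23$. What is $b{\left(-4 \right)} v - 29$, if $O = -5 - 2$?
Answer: $27$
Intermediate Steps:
$v = -8$ ($v = 15 - 23 = -8$)
$O = -7$
$b{\left(K \right)} = -7$
$b{\left(-4 \right)} v - 29 = \left(-7\right) \left(-8\right) - 29 = 56 - 29 = 27$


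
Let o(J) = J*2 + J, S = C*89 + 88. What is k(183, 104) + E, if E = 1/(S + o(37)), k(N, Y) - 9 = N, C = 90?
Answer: 1576129/8209 ≈ 192.00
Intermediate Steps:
k(N, Y) = 9 + N
S = 8098 (S = 90*89 + 88 = 8010 + 88 = 8098)
o(J) = 3*J (o(J) = 2*J + J = 3*J)
E = 1/8209 (E = 1/(8098 + 3*37) = 1/(8098 + 111) = 1/8209 ≈ 0.00012182)
k(183, 104) + E = (9 + 183) + 1/8209 = 192 + 1/8209 = 1576129/8209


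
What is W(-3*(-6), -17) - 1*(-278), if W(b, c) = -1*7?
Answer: 271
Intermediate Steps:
W(b, c) = -7
W(-3*(-6), -17) - 1*(-278) = -7 - 1*(-278) = -7 + 278 = 271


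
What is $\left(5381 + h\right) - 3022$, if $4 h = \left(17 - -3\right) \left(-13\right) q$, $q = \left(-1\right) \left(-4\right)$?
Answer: $2099$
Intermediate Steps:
$q = 4$
$h = -260$ ($h = \frac{\left(17 - -3\right) \left(-13\right) 4}{4} = \frac{\left(17 + 3\right) \left(-13\right) 4}{4} = \frac{20 \left(-13\right) 4}{4} = \frac{\left(-260\right) 4}{4} = \frac{1}{4} \left(-1040\right) = -260$)
$\left(5381 + h\right) - 3022 = \left(5381 - 260\right) - 3022 = 5121 - 3022 = 2099$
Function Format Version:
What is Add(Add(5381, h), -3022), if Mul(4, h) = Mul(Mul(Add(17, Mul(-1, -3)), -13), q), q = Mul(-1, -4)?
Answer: 2099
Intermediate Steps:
q = 4
h = -260 (h = Mul(Rational(1, 4), Mul(Mul(Add(17, Mul(-1, -3)), -13), 4)) = Mul(Rational(1, 4), Mul(Mul(Add(17, 3), -13), 4)) = Mul(Rational(1, 4), Mul(Mul(20, -13), 4)) = Mul(Rational(1, 4), Mul(-260, 4)) = Mul(Rational(1, 4), -1040) = -260)
Add(Add(5381, h), -3022) = Add(Add(5381, -260), -3022) = Add(5121, -3022) = 2099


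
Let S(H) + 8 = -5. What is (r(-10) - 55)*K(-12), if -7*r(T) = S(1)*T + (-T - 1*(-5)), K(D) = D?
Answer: 6360/7 ≈ 908.57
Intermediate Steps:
S(H) = -13 (S(H) = -8 - 5 = -13)
r(T) = -5/7 + 2*T (r(T) = -(-13*T + (-T - 1*(-5)))/7 = -(-13*T + (-T + 5))/7 = -(-13*T + (5 - T))/7 = -(5 - 14*T)/7 = -5/7 + 2*T)
(r(-10) - 55)*K(-12) = ((-5/7 + 2*(-10)) - 55)*(-12) = ((-5/7 - 20) - 55)*(-12) = (-145/7 - 55)*(-12) = -530/7*(-12) = 6360/7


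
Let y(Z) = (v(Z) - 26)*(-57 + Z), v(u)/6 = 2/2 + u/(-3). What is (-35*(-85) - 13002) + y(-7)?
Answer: -9643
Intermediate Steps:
v(u) = 6 - 2*u (v(u) = 6*(2/2 + u/(-3)) = 6*(2*(1/2) + u*(-1/3)) = 6*(1 - u/3) = 6 - 2*u)
y(Z) = (-57 + Z)*(-20 - 2*Z) (y(Z) = ((6 - 2*Z) - 26)*(-57 + Z) = (-20 - 2*Z)*(-57 + Z) = (-57 + Z)*(-20 - 2*Z))
(-35*(-85) - 13002) + y(-7) = (-35*(-85) - 13002) + (1140 - 2*(-7)**2 + 94*(-7)) = (2975 - 13002) + (1140 - 2*49 - 658) = -10027 + (1140 - 98 - 658) = -10027 + 384 = -9643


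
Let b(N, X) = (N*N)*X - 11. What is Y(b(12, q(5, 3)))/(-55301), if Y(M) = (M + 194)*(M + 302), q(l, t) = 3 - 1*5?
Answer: 315/55301 ≈ 0.0056961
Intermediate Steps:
q(l, t) = -2 (q(l, t) = 3 - 5 = -2)
b(N, X) = -11 + X*N² (b(N, X) = N²*X - 11 = X*N² - 11 = -11 + X*N²)
Y(M) = (194 + M)*(302 + M)
Y(b(12, q(5, 3)))/(-55301) = (58588 + (-11 - 2*12²)² + 496*(-11 - 2*12²))/(-55301) = (58588 + (-11 - 2*144)² + 496*(-11 - 2*144))*(-1/55301) = (58588 + (-11 - 288)² + 496*(-11 - 288))*(-1/55301) = (58588 + (-299)² + 496*(-299))*(-1/55301) = (58588 + 89401 - 148304)*(-1/55301) = -315*(-1/55301) = 315/55301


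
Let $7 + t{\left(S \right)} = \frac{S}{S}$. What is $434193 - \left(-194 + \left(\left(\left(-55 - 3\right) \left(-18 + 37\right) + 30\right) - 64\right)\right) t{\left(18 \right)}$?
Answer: $426213$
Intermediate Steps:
$t{\left(S \right)} = -6$ ($t{\left(S \right)} = -7 + \frac{S}{S} = -7 + 1 = -6$)
$434193 - \left(-194 + \left(\left(\left(-55 - 3\right) \left(-18 + 37\right) + 30\right) - 64\right)\right) t{\left(18 \right)} = 434193 - \left(-194 + \left(\left(\left(-55 - 3\right) \left(-18 + 37\right) + 30\right) - 64\right)\right) \left(-6\right) = 434193 - \left(-194 + \left(\left(\left(-58\right) 19 + 30\right) - 64\right)\right) \left(-6\right) = 434193 - \left(-194 + \left(\left(-1102 + 30\right) - 64\right)\right) \left(-6\right) = 434193 - \left(-194 - 1136\right) \left(-6\right) = 434193 - \left(-1330\right) \left(-6\right) = 434193 - 7980 = 426213$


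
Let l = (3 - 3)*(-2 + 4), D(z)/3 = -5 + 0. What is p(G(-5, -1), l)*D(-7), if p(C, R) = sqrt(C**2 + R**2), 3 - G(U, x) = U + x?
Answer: -135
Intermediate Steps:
D(z) = -15 (D(z) = 3*(-5 + 0) = 3*(-5) = -15)
l = 0 (l = 0*2 = 0)
G(U, x) = 3 - U - x (G(U, x) = 3 - (U + x) = 3 + (-U - x) = 3 - U - x)
p(G(-5, -1), l)*D(-7) = sqrt((3 - 1*(-5) - 1*(-1))**2 + 0**2)*(-15) = sqrt((3 + 5 + 1)**2 + 0)*(-15) = sqrt(9**2 + 0)*(-15) = sqrt(81 + 0)*(-15) = sqrt(81)*(-15) = 9*(-15) = -135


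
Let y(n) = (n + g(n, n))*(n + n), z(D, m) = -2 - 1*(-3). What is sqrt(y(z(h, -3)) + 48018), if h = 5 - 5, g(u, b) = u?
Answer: sqrt(48022) ≈ 219.14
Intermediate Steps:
h = 0
z(D, m) = 1 (z(D, m) = -2 + 3 = 1)
y(n) = 4*n**2 (y(n) = (n + n)*(n + n) = (2*n)*(2*n) = 4*n**2)
sqrt(y(z(h, -3)) + 48018) = sqrt(4*1**2 + 48018) = sqrt(4*1 + 48018) = sqrt(4 + 48018) = sqrt(48022)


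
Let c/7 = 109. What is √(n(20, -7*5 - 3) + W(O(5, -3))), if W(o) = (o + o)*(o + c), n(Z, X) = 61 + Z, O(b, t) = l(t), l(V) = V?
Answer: I*√4479 ≈ 66.925*I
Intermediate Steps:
c = 763 (c = 7*109 = 763)
O(b, t) = t
W(o) = 2*o*(763 + o) (W(o) = (o + o)*(o + 763) = (2*o)*(763 + o) = 2*o*(763 + o))
√(n(20, -7*5 - 3) + W(O(5, -3))) = √((61 + 20) + 2*(-3)*(763 - 3)) = √(81 + 2*(-3)*760) = √(81 - 4560) = √(-4479) = I*√4479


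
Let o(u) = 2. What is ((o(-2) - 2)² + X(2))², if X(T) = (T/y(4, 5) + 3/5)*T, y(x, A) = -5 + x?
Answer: 196/25 ≈ 7.8400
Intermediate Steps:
X(T) = T*(⅗ - T) (X(T) = (T/(-5 + 4) + 3/5)*T = (T/(-1) + 3*(⅕))*T = (T*(-1) + ⅗)*T = (-T + ⅗)*T = (⅗ - T)*T = T*(⅗ - T))
((o(-2) - 2)² + X(2))² = ((2 - 2)² + (⅕)*2*(3 - 5*2))² = (0² + (⅕)*2*(3 - 10))² = (0 + (⅕)*2*(-7))² = (0 - 14/5)² = (-14/5)² = 196/25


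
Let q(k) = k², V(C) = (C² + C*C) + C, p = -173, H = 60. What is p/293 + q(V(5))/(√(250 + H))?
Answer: -173/293 + 605*√310/62 ≈ 171.22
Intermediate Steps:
V(C) = C + 2*C² (V(C) = (C² + C²) + C = 2*C² + C = C + 2*C²)
p/293 + q(V(5))/(√(250 + H)) = -173/293 + (5*(1 + 2*5))²/(√(250 + 60)) = -173*1/293 + (5*(1 + 10))²/(√310) = -173/293 + (5*11)²*(√310/310) = -173/293 + 55²*(√310/310) = -173/293 + 3025*(√310/310) = -173/293 + 605*√310/62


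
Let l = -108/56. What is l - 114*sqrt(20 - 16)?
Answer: -3219/14 ≈ -229.93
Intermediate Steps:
l = -27/14 (l = -108*1/56 = -27/14 ≈ -1.9286)
l - 114*sqrt(20 - 16) = -27/14 - 114*sqrt(20 - 16) = -27/14 - 114*sqrt(4) = -27/14 - 114*2 = -27/14 - 228 = -3219/14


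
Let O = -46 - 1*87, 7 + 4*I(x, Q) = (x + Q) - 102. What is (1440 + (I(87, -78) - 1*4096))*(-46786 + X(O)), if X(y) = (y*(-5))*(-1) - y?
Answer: 126859558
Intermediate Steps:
I(x, Q) = -109/4 + Q/4 + x/4 (I(x, Q) = -7/4 + ((x + Q) - 102)/4 = -7/4 + ((Q + x) - 102)/4 = -7/4 + (-102 + Q + x)/4 = -7/4 + (-51/2 + Q/4 + x/4) = -109/4 + Q/4 + x/4)
O = -133 (O = -46 - 87 = -133)
X(y) = 4*y (X(y) = -5*y*(-1) - y = 5*y - y = 4*y)
(1440 + (I(87, -78) - 1*4096))*(-46786 + X(O)) = (1440 + ((-109/4 + (1/4)*(-78) + (1/4)*87) - 1*4096))*(-46786 + 4*(-133)) = (1440 + ((-109/4 - 39/2 + 87/4) - 4096))*(-46786 - 532) = (1440 + (-25 - 4096))*(-47318) = (1440 - 4121)*(-47318) = -2681*(-47318) = 126859558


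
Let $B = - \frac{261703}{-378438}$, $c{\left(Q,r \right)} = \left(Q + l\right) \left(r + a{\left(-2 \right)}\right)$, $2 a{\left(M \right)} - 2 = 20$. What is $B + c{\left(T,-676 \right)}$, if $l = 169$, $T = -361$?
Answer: $\frac{48319225543}{378438} \approx 1.2768 \cdot 10^{5}$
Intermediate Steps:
$a{\left(M \right)} = 11$ ($a{\left(M \right)} = 1 + \frac{1}{2} \cdot 20 = 1 + 10 = 11$)
$c{\left(Q,r \right)} = \left(11 + r\right) \left(169 + Q\right)$ ($c{\left(Q,r \right)} = \left(Q + 169\right) \left(r + 11\right) = \left(169 + Q\right) \left(11 + r\right) = \left(11 + r\right) \left(169 + Q\right)$)
$B = \frac{261703}{378438}$ ($B = \left(-261703\right) \left(- \frac{1}{378438}\right) = \frac{261703}{378438} \approx 0.69153$)
$B + c{\left(T,-676 \right)} = \frac{261703}{378438} + \left(1859 + 11 \left(-361\right) + 169 \left(-676\right) - -244036\right) = \frac{261703}{378438} + \left(1859 - 3971 - 114244 + 244036\right) = \frac{261703}{378438} + 127680 = \frac{48319225543}{378438}$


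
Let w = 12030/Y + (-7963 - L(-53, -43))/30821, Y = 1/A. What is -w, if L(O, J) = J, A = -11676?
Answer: 4329187939800/30821 ≈ 1.4046e+8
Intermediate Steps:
Y = -1/11676 (Y = 1/(-11676) = -1/11676 ≈ -8.5646e-5)
w = -4329187939800/30821 (w = 12030/(-1/11676) + (-7963 - 1*(-43))/30821 = 12030*(-11676) + (-7963 + 43)*(1/30821) = -140462280 - 7920*1/30821 = -140462280 - 7920/30821 = -4329187939800/30821 ≈ -1.4046e+8)
-w = -1*(-4329187939800/30821) = 4329187939800/30821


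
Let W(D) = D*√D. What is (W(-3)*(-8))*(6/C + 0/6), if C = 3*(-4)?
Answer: -12*I*√3 ≈ -20.785*I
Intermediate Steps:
C = -12
W(D) = D^(3/2)
(W(-3)*(-8))*(6/C + 0/6) = ((-3)^(3/2)*(-8))*(6/(-12) + 0/6) = (-3*I*√3*(-8))*(6*(-1/12) + 0*(⅙)) = (24*I*√3)*(-½ + 0) = (24*I*√3)*(-½) = -12*I*√3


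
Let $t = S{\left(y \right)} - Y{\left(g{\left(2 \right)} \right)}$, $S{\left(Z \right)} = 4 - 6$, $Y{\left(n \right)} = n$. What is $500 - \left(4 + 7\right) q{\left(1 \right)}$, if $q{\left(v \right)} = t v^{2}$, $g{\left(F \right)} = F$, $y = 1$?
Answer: $544$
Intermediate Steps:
$S{\left(Z \right)} = -2$ ($S{\left(Z \right)} = 4 - 6 = -2$)
$t = -4$ ($t = -2 - 2 = -4$)
$q{\left(v \right)} = - 4 v^{2}$
$500 - \left(4 + 7\right) q{\left(1 \right)} = 500 - \left(4 + 7\right) \left(- 4 \cdot 1^{2}\right) = 500 - 11 \left(\left(-4\right) 1\right) = 500 - 11 \left(-4\right) = 500 - -44 = 500 + 44 = 544$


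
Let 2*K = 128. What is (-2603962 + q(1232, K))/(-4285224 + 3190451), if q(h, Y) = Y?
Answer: 2603898/1094773 ≈ 2.3785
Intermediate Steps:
K = 64 (K = (1/2)*128 = 64)
(-2603962 + q(1232, K))/(-4285224 + 3190451) = (-2603962 + 64)/(-4285224 + 3190451) = -2603898/(-1094773) = -2603898*(-1/1094773) = 2603898/1094773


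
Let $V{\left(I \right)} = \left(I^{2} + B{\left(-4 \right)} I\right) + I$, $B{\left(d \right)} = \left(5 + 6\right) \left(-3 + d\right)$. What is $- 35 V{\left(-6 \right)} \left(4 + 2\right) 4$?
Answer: $-413280$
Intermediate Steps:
$B{\left(d \right)} = -33 + 11 d$ ($B{\left(d \right)} = 11 \left(-3 + d\right) = -33 + 11 d$)
$V{\left(I \right)} = I^{2} - 76 I$ ($V{\left(I \right)} = \left(I^{2} + \left(-33 + 11 \left(-4\right)\right) I\right) + I = \left(I^{2} + \left(-33 - 44\right) I\right) + I = \left(I^{2} - 77 I\right) + I = I^{2} - 76 I$)
$- 35 V{\left(-6 \right)} \left(4 + 2\right) 4 = - 35 \left(- 6 \left(-76 - 6\right)\right) \left(4 + 2\right) 4 = - 35 \left(\left(-6\right) \left(-82\right)\right) 6 \cdot 4 = \left(-35\right) 492 \cdot 24 = \left(-17220\right) 24 = -413280$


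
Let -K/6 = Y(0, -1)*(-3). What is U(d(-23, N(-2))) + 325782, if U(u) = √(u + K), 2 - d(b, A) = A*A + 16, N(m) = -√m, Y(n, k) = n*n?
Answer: 325782 + 2*I*√3 ≈ 3.2578e+5 + 3.4641*I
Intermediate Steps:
Y(n, k) = n²
d(b, A) = -14 - A² (d(b, A) = 2 - (A*A + 16) = 2 - (A² + 16) = 2 - (16 + A²) = 2 + (-16 - A²) = -14 - A²)
K = 0 (K = -6*0²*(-3) = -0*(-3) = -6*0 = 0)
U(u) = √u (U(u) = √(u + 0) = √u)
U(d(-23, N(-2))) + 325782 = √(-14 - (-√(-2))²) + 325782 = √(-14 - (-I*√2)²) + 325782 = √(-14 - 1*(-2)) + 325782 = √(-14 + 2) + 325782 = √(-12) + 325782 = 2*I*√3 + 325782 = 325782 + 2*I*√3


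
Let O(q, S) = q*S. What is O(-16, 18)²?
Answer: 82944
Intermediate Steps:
O(q, S) = S*q
O(-16, 18)² = (18*(-16))² = (-288)² = 82944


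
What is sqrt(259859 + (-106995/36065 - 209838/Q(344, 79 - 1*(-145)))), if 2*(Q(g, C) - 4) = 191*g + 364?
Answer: sqrt(3689109619308987626615)/119151547 ≈ 509.75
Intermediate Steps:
Q(g, C) = 186 + 191*g/2 (Q(g, C) = 4 + (191*g + 364)/2 = 4 + (364 + 191*g)/2 = 4 + (182 + 191*g/2) = 186 + 191*g/2)
sqrt(259859 + (-106995/36065 - 209838/Q(344, 79 - 1*(-145)))) = sqrt(259859 + (-106995/36065 - 209838/(186 + (191/2)*344))) = sqrt(259859 + (-106995*1/36065 - 209838/(186 + 32852))) = sqrt(259859 + (-21399/7213 - 209838/33038)) = sqrt(259859 + (-21399/7213 - 209838*1/33038)) = sqrt(259859 + (-21399/7213 - 104919/16519)) = sqrt(259859 - 1110270828/119151547) = sqrt(30961491581045/119151547) = sqrt(3689109619308987626615)/119151547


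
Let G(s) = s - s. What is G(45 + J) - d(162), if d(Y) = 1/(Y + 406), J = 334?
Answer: -1/568 ≈ -0.0017606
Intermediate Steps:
G(s) = 0
d(Y) = 1/(406 + Y)
G(45 + J) - d(162) = 0 - 1/(406 + 162) = 0 - 1/568 = -1/568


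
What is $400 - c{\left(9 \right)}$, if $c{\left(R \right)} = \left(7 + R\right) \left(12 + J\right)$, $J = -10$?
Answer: $368$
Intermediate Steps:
$c{\left(R \right)} = 14 + 2 R$ ($c{\left(R \right)} = \left(7 + R\right) \left(12 - 10\right) = \left(7 + R\right) 2 = 14 + 2 R$)
$400 - c{\left(9 \right)} = 400 - \left(14 + 2 \cdot 9\right) = 400 - \left(14 + 18\right) = 400 - 32 = 368$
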